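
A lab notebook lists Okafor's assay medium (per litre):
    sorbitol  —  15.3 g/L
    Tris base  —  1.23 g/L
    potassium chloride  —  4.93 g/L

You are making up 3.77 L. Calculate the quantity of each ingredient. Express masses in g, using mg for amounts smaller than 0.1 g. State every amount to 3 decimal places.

sorbitol 57.681 g; Tris base 4.637 g; potassium chloride 18.586 g

Scale factor relative to 1 L: 3.77.
sorbitol: 15.3 g/L × 3.77 L = 57.681 g
Tris base: 1.23 g/L × 3.77 L = 4.637 g
potassium chloride: 4.93 g/L × 3.77 L = 18.586 g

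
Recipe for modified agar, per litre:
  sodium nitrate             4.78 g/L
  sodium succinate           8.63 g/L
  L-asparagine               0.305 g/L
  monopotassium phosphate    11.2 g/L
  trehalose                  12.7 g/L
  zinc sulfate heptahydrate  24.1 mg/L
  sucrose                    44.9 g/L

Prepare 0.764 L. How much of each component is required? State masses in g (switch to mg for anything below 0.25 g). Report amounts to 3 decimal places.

Scale factor relative to 1 L: 0.764.
sodium nitrate: 4.78 g/L × 0.764 L = 3.652 g
sodium succinate: 8.63 g/L × 0.764 L = 6.593 g
L-asparagine: 0.305 g/L × 0.764 L = 0.23302 g = 233.020 mg
monopotassium phosphate: 11.2 g/L × 0.764 L = 8.557 g
trehalose: 12.7 g/L × 0.764 L = 9.703 g
zinc sulfate heptahydrate: 24.1 mg/L × 0.764 L = 18.412 mg
sucrose: 44.9 g/L × 0.764 L = 34.304 g

sodium nitrate 3.652 g; sodium succinate 6.593 g; L-asparagine 233.020 mg; monopotassium phosphate 8.557 g; trehalose 9.703 g; zinc sulfate heptahydrate 18.412 mg; sucrose 34.304 g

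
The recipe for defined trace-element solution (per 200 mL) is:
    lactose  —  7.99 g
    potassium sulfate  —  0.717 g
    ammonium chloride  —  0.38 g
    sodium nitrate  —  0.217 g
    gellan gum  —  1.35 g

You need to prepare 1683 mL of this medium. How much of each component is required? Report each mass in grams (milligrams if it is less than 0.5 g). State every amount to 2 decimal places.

Scale factor = 1683 mL / 200 mL = 8.415.
lactose: 7.99 g × (1683 mL / 200 mL) = 67.24 g
potassium sulfate: 0.717 g × (1683 mL / 200 mL) = 6.03 g
ammonium chloride: 0.38 g × (1683 mL / 200 mL) = 3.20 g
sodium nitrate: 0.217 g × (1683 mL / 200 mL) = 1.83 g
gellan gum: 1.35 g × (1683 mL / 200 mL) = 11.36 g

lactose 67.24 g; potassium sulfate 6.03 g; ammonium chloride 3.20 g; sodium nitrate 1.83 g; gellan gum 11.36 g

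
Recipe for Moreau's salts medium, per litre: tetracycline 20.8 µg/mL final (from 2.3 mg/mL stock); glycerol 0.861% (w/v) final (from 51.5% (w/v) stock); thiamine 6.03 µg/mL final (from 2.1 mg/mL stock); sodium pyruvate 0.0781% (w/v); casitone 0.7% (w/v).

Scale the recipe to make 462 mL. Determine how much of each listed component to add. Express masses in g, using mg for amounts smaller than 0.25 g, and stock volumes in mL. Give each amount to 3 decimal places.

tetracycline 4.178 mL; glycerol 7.724 mL; thiamine 1.327 mL; sodium pyruvate 0.361 g; casitone 3.234 g

Target volume = 462 mL = 0.462 L.
tetracycline: C1V1 = C2V2 → 20.8 µg/mL × 462 mL ÷ 2300 µg/mL = 4.178 mL
glycerol: C1V1 = C2V2 → 0.861% ÷ 51.5% × 462 mL = 7.724 mL
thiamine: V = C2·V2/C1 = 6.03 µg/mL × 462 mL ÷ 2100 µg/mL = 1.327 mL
sodium pyruvate: 0.0781 g per 100 mL × 462 mL ÷ 100 = 0.361 g
casitone: 0.7% w/v = 7 g/L → 7 × 0.462 L = 3.234 g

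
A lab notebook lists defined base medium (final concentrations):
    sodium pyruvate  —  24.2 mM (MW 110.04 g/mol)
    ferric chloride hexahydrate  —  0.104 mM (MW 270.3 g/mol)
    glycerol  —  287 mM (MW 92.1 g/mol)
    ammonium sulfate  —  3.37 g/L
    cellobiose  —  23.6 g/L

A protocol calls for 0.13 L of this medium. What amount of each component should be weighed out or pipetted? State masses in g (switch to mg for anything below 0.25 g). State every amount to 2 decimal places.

sodium pyruvate 0.35 g; ferric chloride hexahydrate 3.65 mg; glycerol 3.44 g; ammonium sulfate 0.44 g; cellobiose 3.07 g

Scale factor relative to 1 L: 0.13.
sodium pyruvate: 24.2 mmol/L × 110.04 g/mol × 0.13 L ÷ 1000 = 0.35 g
ferric chloride hexahydrate: 0.104 mmol/L × 270.3 mg/mmol × 0.13 L = 3.65 mg
glycerol: 287 mmol/L × 92.1 g/mol × 0.13 L ÷ 1000 = 3.44 g
ammonium sulfate: 3.37 g/L × 0.13 L = 0.44 g
cellobiose: 23.6 g/L × 0.13 L = 3.07 g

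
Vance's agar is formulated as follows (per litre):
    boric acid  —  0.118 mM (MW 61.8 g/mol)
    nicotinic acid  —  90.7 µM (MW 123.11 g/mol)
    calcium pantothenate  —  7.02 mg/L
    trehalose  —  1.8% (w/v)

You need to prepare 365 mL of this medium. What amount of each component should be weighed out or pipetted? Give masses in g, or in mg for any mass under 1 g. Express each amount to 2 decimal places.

Target volume = 365 mL = 0.365 L.
boric acid: 0.118 mmol/L × 61.8 mg/mmol × 0.365 L = 2.66 mg
nicotinic acid: 90.7 µmol/L × 123.11 g/mol × 0.365 L ÷ 1000 = 4.08 mg
calcium pantothenate: 7.02 mg/L × 0.365 L = 2.56 mg
trehalose: 1.8% w/v = 18 g/L → 18 × 0.365 L = 6.57 g

boric acid 2.66 mg; nicotinic acid 4.08 mg; calcium pantothenate 2.56 mg; trehalose 6.57 g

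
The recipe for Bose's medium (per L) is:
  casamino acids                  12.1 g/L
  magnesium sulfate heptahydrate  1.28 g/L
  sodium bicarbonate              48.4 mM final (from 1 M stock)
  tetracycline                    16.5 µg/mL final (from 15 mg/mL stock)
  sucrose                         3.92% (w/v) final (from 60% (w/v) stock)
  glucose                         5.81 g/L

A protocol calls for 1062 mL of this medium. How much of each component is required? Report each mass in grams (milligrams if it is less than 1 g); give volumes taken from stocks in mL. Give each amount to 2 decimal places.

Working volume: 1062 mL = 1.062 L.
casamino acids: 12.1 g/L × 1.062 L = 12.85 g
magnesium sulfate heptahydrate: 1.28 g/L × 1.062 L = 1.36 g
sodium bicarbonate: C1V1 = C2V2 → 48.4 mM × 1062 mL ÷ 1000 mM = 51.40 mL
tetracycline: V = C2·V2/C1 = 16.5 µg/mL × 1062 mL ÷ 15000 µg/mL = 1.17 mL
sucrose: C1V1 = C2V2 → 3.92% ÷ 60% × 1062 mL = 69.38 mL
glucose: 5.81 g/L × 1.062 L = 6.17 g

casamino acids 12.85 g; magnesium sulfate heptahydrate 1.36 g; sodium bicarbonate 51.40 mL; tetracycline 1.17 mL; sucrose 69.38 mL; glucose 6.17 g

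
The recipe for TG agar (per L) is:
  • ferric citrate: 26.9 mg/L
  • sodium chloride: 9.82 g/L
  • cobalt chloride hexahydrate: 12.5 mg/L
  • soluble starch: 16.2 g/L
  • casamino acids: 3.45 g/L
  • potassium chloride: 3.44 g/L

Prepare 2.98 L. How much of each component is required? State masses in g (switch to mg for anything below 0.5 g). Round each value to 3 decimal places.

Scale factor relative to 1 L: 2.98.
ferric citrate: 26.9 mg/L × 2.98 L = 80.162 mg
sodium chloride: 9.82 g/L × 2.98 L = 29.264 g
cobalt chloride hexahydrate: 12.5 mg/L × 2.98 L = 37.250 mg
soluble starch: 16.2 g/L × 2.98 L = 48.276 g
casamino acids: 3.45 g/L × 2.98 L = 10.281 g
potassium chloride: 3.44 g/L × 2.98 L = 10.251 g

ferric citrate 80.162 mg; sodium chloride 29.264 g; cobalt chloride hexahydrate 37.250 mg; soluble starch 48.276 g; casamino acids 10.281 g; potassium chloride 10.251 g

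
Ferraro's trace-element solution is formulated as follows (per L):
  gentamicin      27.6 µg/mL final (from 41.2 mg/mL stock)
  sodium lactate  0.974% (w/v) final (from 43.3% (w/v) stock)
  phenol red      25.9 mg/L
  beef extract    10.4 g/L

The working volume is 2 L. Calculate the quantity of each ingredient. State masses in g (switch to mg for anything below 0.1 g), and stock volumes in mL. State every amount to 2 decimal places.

Scale factor relative to 1 L: 2.
gentamicin: C1V1 = C2V2 → 27.6 µg/mL × 2000 mL ÷ 41200 µg/mL = 1.34 mL
sodium lactate: dilute stock: 0.974% ÷ 43.3% × 2000 mL = 44.99 mL
phenol red: 25.9 mg/L × 2 L = 51.80 mg
beef extract: 10.4 g/L × 2 L = 20.80 g

gentamicin 1.34 mL; sodium lactate 44.99 mL; phenol red 51.80 mg; beef extract 20.80 g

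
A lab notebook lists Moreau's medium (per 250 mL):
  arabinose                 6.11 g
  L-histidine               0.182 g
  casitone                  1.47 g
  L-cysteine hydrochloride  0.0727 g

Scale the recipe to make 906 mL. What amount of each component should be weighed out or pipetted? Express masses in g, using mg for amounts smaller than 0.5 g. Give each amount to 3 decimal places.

arabinose 22.143 g; L-histidine 0.660 g; casitone 5.327 g; L-cysteine hydrochloride 263.465 mg

Scale factor = 906 mL / 250 mL = 3.624.
arabinose: 6.11 g × (906 mL / 250 mL) = 22.143 g
L-histidine: 0.182 g × (906 mL / 250 mL) = 0.660 g
casitone: 1.47 g × (906 mL / 250 mL) = 5.327 g
L-cysteine hydrochloride: 0.0727 g × (906 mL / 250 mL) = 0.263465 g = 263.465 mg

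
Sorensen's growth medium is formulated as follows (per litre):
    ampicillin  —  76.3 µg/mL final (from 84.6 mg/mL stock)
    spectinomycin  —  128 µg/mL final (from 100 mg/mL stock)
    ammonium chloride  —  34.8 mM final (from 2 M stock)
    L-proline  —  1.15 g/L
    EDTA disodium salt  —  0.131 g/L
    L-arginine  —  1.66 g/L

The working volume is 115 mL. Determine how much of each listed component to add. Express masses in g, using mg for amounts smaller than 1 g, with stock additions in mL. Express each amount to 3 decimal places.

Working volume: 115 mL = 0.115 L.
ampicillin: C1V1 = C2V2 → 76.3 µg/mL × 115 mL ÷ 84600 µg/mL = 0.104 mL
spectinomycin: dilute stock: 128 µg/mL × 115 mL ÷ 100000 µg/mL = 0.147 mL
ammonium chloride: V = C2·V2/C1 = 34.8 mM × 115 mL ÷ 2000 mM = 2.001 mL
L-proline: 1.15 g/L × 0.115 L = 0.13225 g = 132.250 mg
EDTA disodium salt: 0.131 g/L × 0.115 L = 0.015065 g = 15.065 mg
L-arginine: 1.66 g/L × 0.115 L = 0.1909 g = 190.900 mg

ampicillin 0.104 mL; spectinomycin 0.147 mL; ammonium chloride 2.001 mL; L-proline 132.250 mg; EDTA disodium salt 15.065 mg; L-arginine 190.900 mg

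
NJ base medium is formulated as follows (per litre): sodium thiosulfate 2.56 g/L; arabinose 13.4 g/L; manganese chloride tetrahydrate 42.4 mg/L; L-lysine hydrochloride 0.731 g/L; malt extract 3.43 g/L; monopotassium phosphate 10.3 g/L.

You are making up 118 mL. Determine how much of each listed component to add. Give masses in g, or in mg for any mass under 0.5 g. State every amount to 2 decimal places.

sodium thiosulfate 302.08 mg; arabinose 1.58 g; manganese chloride tetrahydrate 5.00 mg; L-lysine hydrochloride 86.26 mg; malt extract 404.74 mg; monopotassium phosphate 1.22 g

Working volume: 118 mL = 0.118 L.
sodium thiosulfate: 2.56 g/L × 0.118 L = 0.30208 g = 302.08 mg
arabinose: 13.4 g/L × 0.118 L = 1.58 g
manganese chloride tetrahydrate: 42.4 mg/L × 0.118 L = 5.00 mg
L-lysine hydrochloride: 0.731 g/L × 0.118 L = 0.086258 g = 86.26 mg
malt extract: 3.43 g/L × 0.118 L = 0.40474 g = 404.74 mg
monopotassium phosphate: 10.3 g/L × 0.118 L = 1.22 g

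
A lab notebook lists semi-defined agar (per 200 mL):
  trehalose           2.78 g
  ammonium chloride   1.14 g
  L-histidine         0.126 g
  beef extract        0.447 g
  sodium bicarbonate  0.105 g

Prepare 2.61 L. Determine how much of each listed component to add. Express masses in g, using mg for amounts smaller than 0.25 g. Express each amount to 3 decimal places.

trehalose 36.279 g; ammonium chloride 14.877 g; L-histidine 1.644 g; beef extract 5.833 g; sodium bicarbonate 1.370 g

Ratio of target to recipe volume: 2610 / 200 = 13.05.
trehalose: 2.78 g × (2610 mL / 200 mL) = 36.279 g
ammonium chloride: 1.14 g × (2610 mL / 200 mL) = 14.877 g
L-histidine: 0.126 g × (2610 mL / 200 mL) = 1.644 g
beef extract: 0.447 g × (2610 mL / 200 mL) = 5.833 g
sodium bicarbonate: 0.105 g × (2610 mL / 200 mL) = 1.370 g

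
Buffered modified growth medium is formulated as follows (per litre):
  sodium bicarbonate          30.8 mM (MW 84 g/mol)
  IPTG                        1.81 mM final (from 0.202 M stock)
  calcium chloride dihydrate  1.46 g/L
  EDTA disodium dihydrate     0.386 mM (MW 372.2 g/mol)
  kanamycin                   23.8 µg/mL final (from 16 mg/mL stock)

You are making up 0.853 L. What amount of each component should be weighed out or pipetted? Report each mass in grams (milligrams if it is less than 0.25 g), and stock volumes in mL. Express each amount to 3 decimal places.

Working volume: 0.853 L.
sodium bicarbonate: 30.8 mmol/L × 84 g/mol × 0.853 L ÷ 1000 = 2.207 g
IPTG: dilute stock: 1.81 mM × 853 mL ÷ 202 mM = 7.643 mL
calcium chloride dihydrate: 1.46 g/L × 0.853 L = 1.245 g
EDTA disodium dihydrate: 0.386 mmol/L × 372.2 mg/mmol × 0.853 L = 122.550 mg
kanamycin: V = C2·V2/C1 = 23.8 µg/mL × 853 mL ÷ 16000 µg/mL = 1.269 mL

sodium bicarbonate 2.207 g; IPTG 7.643 mL; calcium chloride dihydrate 1.245 g; EDTA disodium dihydrate 122.550 mg; kanamycin 1.269 mL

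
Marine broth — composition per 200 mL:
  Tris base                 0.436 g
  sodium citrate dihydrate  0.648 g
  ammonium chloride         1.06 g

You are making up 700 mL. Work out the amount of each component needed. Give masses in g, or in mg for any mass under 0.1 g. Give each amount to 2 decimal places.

Ratio of target to recipe volume: 700 / 200 = 3.5.
Tris base: 0.436 g × (700 mL / 200 mL) = 1.53 g
sodium citrate dihydrate: 0.648 g × (700 mL / 200 mL) = 2.27 g
ammonium chloride: 1.06 g × (700 mL / 200 mL) = 3.71 g

Tris base 1.53 g; sodium citrate dihydrate 2.27 g; ammonium chloride 3.71 g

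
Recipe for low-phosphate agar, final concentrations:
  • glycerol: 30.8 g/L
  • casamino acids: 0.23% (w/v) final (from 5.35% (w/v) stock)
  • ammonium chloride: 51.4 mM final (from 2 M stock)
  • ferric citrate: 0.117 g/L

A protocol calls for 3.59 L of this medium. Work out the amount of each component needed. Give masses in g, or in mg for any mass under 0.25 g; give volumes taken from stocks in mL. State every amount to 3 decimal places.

Working volume: 3.59 L.
glycerol: 30.8 g/L × 3.59 L = 110.572 g
casamino acids: dilute stock: 0.23% ÷ 5.35% × 3590 mL = 154.336 mL
ammonium chloride: V = C2·V2/C1 = 51.4 mM × 3590 mL ÷ 2000 mM = 92.263 mL
ferric citrate: 0.117 g/L × 3.59 L = 0.420 g

glycerol 110.572 g; casamino acids 154.336 mL; ammonium chloride 92.263 mL; ferric citrate 0.420 g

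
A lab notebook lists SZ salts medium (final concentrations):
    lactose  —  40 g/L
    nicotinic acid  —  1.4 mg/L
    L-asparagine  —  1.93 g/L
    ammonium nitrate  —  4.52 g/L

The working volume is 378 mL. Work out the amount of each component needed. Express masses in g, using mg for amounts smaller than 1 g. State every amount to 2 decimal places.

Scale factor relative to 1 L: 0.378.
lactose: 40 g/L × 0.378 L = 15.12 g
nicotinic acid: 1.4 mg/L × 0.378 L = 0.53 mg
L-asparagine: 1.93 g/L × 0.378 L = 0.72954 g = 729.54 mg
ammonium nitrate: 4.52 g/L × 0.378 L = 1.71 g

lactose 15.12 g; nicotinic acid 0.53 mg; L-asparagine 729.54 mg; ammonium nitrate 1.71 g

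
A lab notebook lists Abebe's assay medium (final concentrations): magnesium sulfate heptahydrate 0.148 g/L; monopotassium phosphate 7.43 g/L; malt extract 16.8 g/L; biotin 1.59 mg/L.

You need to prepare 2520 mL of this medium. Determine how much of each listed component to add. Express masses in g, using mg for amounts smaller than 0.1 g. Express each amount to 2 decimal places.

Target volume = 2520 mL = 2.52 L.
magnesium sulfate heptahydrate: 0.148 g/L × 2.52 L = 0.37 g
monopotassium phosphate: 7.43 g/L × 2.52 L = 18.72 g
malt extract: 16.8 g/L × 2.52 L = 42.34 g
biotin: 1.59 mg/L × 2.52 L = 4.01 mg

magnesium sulfate heptahydrate 0.37 g; monopotassium phosphate 18.72 g; malt extract 42.34 g; biotin 4.01 mg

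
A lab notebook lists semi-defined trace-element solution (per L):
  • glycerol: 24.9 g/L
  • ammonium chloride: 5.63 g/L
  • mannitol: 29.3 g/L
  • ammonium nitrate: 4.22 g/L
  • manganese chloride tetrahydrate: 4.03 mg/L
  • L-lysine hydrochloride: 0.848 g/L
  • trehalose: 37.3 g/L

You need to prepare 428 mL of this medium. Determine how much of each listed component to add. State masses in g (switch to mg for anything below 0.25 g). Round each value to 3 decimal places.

Working volume: 428 mL = 0.428 L.
glycerol: 24.9 g/L × 0.428 L = 10.657 g
ammonium chloride: 5.63 g/L × 0.428 L = 2.410 g
mannitol: 29.3 g/L × 0.428 L = 12.540 g
ammonium nitrate: 4.22 g/L × 0.428 L = 1.806 g
manganese chloride tetrahydrate: 4.03 mg/L × 0.428 L = 1.725 mg
L-lysine hydrochloride: 0.848 g/L × 0.428 L = 0.363 g
trehalose: 37.3 g/L × 0.428 L = 15.964 g

glycerol 10.657 g; ammonium chloride 2.410 g; mannitol 12.540 g; ammonium nitrate 1.806 g; manganese chloride tetrahydrate 1.725 mg; L-lysine hydrochloride 0.363 g; trehalose 15.964 g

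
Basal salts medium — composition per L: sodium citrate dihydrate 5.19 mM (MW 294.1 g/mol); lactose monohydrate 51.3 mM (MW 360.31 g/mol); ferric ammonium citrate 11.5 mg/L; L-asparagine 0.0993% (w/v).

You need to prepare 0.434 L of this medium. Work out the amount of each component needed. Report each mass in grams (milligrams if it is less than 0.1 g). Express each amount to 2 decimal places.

sodium citrate dihydrate 0.66 g; lactose monohydrate 8.02 g; ferric ammonium citrate 4.99 mg; L-asparagine 0.43 g

Working volume: 0.434 L.
sodium citrate dihydrate: 5.19 mmol/L × 294.1 g/mol × 0.434 L ÷ 1000 = 0.66 g
lactose monohydrate: 51.3 mmol/L × 360.31 g/mol × 0.434 L ÷ 1000 = 8.02 g
ferric ammonium citrate: 11.5 mg/L × 0.434 L = 4.99 mg
L-asparagine: 0.0993% w/v = 0.993 g/L → 0.993 × 0.434 L = 0.43 g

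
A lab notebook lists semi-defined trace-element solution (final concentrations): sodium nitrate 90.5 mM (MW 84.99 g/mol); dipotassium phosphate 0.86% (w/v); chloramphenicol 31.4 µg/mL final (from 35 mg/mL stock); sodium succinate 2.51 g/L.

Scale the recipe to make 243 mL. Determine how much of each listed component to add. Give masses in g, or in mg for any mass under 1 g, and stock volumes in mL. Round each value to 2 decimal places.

Working volume: 243 mL = 0.243 L.
sodium nitrate: 90.5 mmol/L × 84.99 g/mol × 0.243 L ÷ 1000 = 1.87 g
dipotassium phosphate: 0.86 g per 100 mL × 243 mL ÷ 100 = 2.09 g
chloramphenicol: dilute stock: 31.4 µg/mL × 243 mL ÷ 35000 µg/mL = 0.22 mL
sodium succinate: 2.51 g/L × 0.243 L = 0.60993 g = 609.93 mg

sodium nitrate 1.87 g; dipotassium phosphate 2.09 g; chloramphenicol 0.22 mL; sodium succinate 609.93 mg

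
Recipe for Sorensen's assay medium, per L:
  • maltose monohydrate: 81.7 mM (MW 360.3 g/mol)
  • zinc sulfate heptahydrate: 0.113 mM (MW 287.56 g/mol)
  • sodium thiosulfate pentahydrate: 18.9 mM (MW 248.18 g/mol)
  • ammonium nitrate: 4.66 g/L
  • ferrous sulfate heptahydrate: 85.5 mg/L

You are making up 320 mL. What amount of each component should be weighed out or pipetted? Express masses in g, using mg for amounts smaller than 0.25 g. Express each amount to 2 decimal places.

maltose monohydrate 9.42 g; zinc sulfate heptahydrate 10.40 mg; sodium thiosulfate pentahydrate 1.50 g; ammonium nitrate 1.49 g; ferrous sulfate heptahydrate 27.36 mg

Scale factor relative to 1 L: 0.32.
maltose monohydrate: 81.7 mmol/L × 360.3 g/mol × 0.32 L ÷ 1000 = 9.42 g
zinc sulfate heptahydrate: 0.113 mmol/L × 287.56 mg/mmol × 0.32 L = 10.40 mg
sodium thiosulfate pentahydrate: 18.9 mmol/L × 248.18 g/mol × 0.32 L ÷ 1000 = 1.50 g
ammonium nitrate: 4.66 g/L × 0.32 L = 1.49 g
ferrous sulfate heptahydrate: 85.5 mg/L × 0.32 L = 27.36 mg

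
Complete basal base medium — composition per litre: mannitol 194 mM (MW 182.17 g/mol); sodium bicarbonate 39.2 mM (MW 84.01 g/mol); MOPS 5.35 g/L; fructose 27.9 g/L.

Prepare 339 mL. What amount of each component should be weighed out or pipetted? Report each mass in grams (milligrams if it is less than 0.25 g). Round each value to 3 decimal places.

mannitol 11.981 g; sodium bicarbonate 1.116 g; MOPS 1.814 g; fructose 9.458 g

Scale factor relative to 1 L: 0.339.
mannitol: 194 mmol/L × 182.17 g/mol × 0.339 L ÷ 1000 = 11.981 g
sodium bicarbonate: 39.2 mmol/L × 84.01 g/mol × 0.339 L ÷ 1000 = 1.116 g
MOPS: 5.35 g/L × 0.339 L = 1.814 g
fructose: 27.9 g/L × 0.339 L = 9.458 g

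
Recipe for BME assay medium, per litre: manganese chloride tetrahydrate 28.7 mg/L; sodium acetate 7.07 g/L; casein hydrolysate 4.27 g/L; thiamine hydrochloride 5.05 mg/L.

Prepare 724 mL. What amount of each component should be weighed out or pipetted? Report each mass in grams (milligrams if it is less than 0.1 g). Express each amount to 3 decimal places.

manganese chloride tetrahydrate 20.779 mg; sodium acetate 5.119 g; casein hydrolysate 3.091 g; thiamine hydrochloride 3.656 mg

Target volume = 724 mL = 0.724 L.
manganese chloride tetrahydrate: 28.7 mg/L × 0.724 L = 20.779 mg
sodium acetate: 7.07 g/L × 0.724 L = 5.119 g
casein hydrolysate: 4.27 g/L × 0.724 L = 3.091 g
thiamine hydrochloride: 5.05 mg/L × 0.724 L = 3.656 mg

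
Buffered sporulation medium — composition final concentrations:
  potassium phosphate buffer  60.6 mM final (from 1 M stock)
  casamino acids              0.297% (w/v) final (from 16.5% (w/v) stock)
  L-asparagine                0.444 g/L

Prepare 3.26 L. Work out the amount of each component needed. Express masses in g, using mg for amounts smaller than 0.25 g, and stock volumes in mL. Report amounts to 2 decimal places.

Working volume: 3.26 L.
potassium phosphate buffer: C1V1 = C2V2 → 60.6 mM × 3260 mL ÷ 1000 mM = 197.56 mL
casamino acids: C1V1 = C2V2 → 0.297% ÷ 16.5% × 3260 mL = 58.68 mL
L-asparagine: 0.444 g/L × 3.26 L = 1.45 g

potassium phosphate buffer 197.56 mL; casamino acids 58.68 mL; L-asparagine 1.45 g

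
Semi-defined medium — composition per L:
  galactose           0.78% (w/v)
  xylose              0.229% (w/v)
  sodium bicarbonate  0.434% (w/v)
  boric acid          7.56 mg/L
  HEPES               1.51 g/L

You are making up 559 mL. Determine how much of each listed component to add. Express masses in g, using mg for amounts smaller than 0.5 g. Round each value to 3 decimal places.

Working volume: 559 mL = 0.559 L.
galactose: 0.78% w/v = 7.8 g/L → 7.8 × 0.559 L = 4.360 g
xylose: 0.229% w/v = 2.29 g/L → 2.29 × 0.559 L = 1.280 g
sodium bicarbonate: 0.434% w/v = 4.34 g/L → 4.34 × 0.559 L = 2.426 g
boric acid: 7.56 mg/L × 0.559 L = 4.226 mg
HEPES: 1.51 g/L × 0.559 L = 0.844 g

galactose 4.360 g; xylose 1.280 g; sodium bicarbonate 2.426 g; boric acid 4.226 mg; HEPES 0.844 g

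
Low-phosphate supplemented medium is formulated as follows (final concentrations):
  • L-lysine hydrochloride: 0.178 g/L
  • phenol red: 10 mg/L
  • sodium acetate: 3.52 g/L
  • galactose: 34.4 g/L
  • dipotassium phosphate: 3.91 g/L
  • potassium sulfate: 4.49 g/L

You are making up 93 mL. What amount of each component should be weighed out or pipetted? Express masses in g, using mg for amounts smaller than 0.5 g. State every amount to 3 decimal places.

L-lysine hydrochloride 16.554 mg; phenol red 0.930 mg; sodium acetate 327.360 mg; galactose 3.199 g; dipotassium phosphate 363.630 mg; potassium sulfate 417.570 mg

Working volume: 93 mL = 0.093 L.
L-lysine hydrochloride: 0.178 g/L × 0.093 L = 0.016554 g = 16.554 mg
phenol red: 10 mg/L × 0.093 L = 0.930 mg
sodium acetate: 3.52 g/L × 0.093 L = 0.32736 g = 327.360 mg
galactose: 34.4 g/L × 0.093 L = 3.199 g
dipotassium phosphate: 3.91 g/L × 0.093 L = 0.36363 g = 363.630 mg
potassium sulfate: 4.49 g/L × 0.093 L = 0.41757 g = 417.570 mg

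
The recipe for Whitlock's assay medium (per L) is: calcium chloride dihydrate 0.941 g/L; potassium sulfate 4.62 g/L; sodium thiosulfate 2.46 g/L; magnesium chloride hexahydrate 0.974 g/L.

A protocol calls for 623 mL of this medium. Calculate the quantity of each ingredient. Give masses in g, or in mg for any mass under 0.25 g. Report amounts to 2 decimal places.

Target volume = 623 mL = 0.623 L.
calcium chloride dihydrate: 0.941 g/L × 0.623 L = 0.59 g
potassium sulfate: 4.62 g/L × 0.623 L = 2.88 g
sodium thiosulfate: 2.46 g/L × 0.623 L = 1.53 g
magnesium chloride hexahydrate: 0.974 g/L × 0.623 L = 0.61 g

calcium chloride dihydrate 0.59 g; potassium sulfate 2.88 g; sodium thiosulfate 1.53 g; magnesium chloride hexahydrate 0.61 g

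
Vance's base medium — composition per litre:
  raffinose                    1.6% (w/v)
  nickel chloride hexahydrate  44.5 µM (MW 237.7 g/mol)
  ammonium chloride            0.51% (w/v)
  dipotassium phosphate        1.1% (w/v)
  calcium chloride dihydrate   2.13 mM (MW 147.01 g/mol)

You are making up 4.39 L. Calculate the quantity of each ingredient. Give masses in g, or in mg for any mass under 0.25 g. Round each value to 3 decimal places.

raffinose 70.240 g; nickel chloride hexahydrate 46.436 mg; ammonium chloride 22.389 g; dipotassium phosphate 48.290 g; calcium chloride dihydrate 1.375 g

Working volume: 4.39 L.
raffinose: 1.6% w/v = 16 g/L → 16 × 4.39 L = 70.240 g
nickel chloride hexahydrate: 44.5 µmol/L × 237.7 g/mol × 4.39 L ÷ 1000 = 46.436 mg
ammonium chloride: 0.51 g per 100 mL × 4390 mL ÷ 100 = 22.389 g
dipotassium phosphate: 1.1 g per 100 mL × 4390 mL ÷ 100 = 48.290 g
calcium chloride dihydrate: 2.13 mmol/L × 147.01 g/mol × 4.39 L ÷ 1000 = 1.375 g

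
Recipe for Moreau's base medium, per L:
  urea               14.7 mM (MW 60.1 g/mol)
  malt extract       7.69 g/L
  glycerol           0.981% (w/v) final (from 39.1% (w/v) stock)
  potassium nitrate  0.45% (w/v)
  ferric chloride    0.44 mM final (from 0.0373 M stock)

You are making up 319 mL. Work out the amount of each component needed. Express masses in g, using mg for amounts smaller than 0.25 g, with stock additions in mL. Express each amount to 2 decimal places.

Target volume = 319 mL = 0.319 L.
urea: 14.7 mmol/L × 60.1 g/mol × 0.319 L ÷ 1000 = 0.28 g
malt extract: 7.69 g/L × 0.319 L = 2.45 g
glycerol: dilute stock: 0.981% ÷ 39.1% × 319 mL = 8.00 mL
potassium nitrate: 0.45% w/v = 4.5 g/L → 4.5 × 0.319 L = 1.44 g
ferric chloride: V = C2·V2/C1 = 0.44 mM × 319 mL ÷ 37.3 mM = 3.76 mL

urea 0.28 g; malt extract 2.45 g; glycerol 8.00 mL; potassium nitrate 1.44 g; ferric chloride 3.76 mL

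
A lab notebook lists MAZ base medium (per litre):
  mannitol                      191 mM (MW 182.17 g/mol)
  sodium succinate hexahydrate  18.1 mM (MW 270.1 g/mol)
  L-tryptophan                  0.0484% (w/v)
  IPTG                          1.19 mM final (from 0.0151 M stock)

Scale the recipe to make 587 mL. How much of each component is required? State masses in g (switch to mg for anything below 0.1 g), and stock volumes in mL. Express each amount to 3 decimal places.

Target volume = 587 mL = 0.587 L.
mannitol: 191 mmol/L × 182.17 g/mol × 0.587 L ÷ 1000 = 20.424 g
sodium succinate hexahydrate: 18.1 mmol/L × 270.1 g/mol × 0.587 L ÷ 1000 = 2.870 g
L-tryptophan: 0.0484% w/v = 0.484 g/L → 0.484 × 0.587 L = 0.284 g
IPTG: dilute stock: 1.19 mM × 587 mL ÷ 15.1 mM = 46.260 mL

mannitol 20.424 g; sodium succinate hexahydrate 2.870 g; L-tryptophan 0.284 g; IPTG 46.260 mL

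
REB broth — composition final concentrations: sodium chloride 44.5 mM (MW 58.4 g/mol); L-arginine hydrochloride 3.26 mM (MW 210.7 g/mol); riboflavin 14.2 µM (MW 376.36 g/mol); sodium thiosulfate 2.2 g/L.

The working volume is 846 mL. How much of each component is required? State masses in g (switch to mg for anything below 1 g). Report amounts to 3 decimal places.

sodium chloride 2.199 g; L-arginine hydrochloride 581.102 mg; riboflavin 4.521 mg; sodium thiosulfate 1.861 g

Working volume: 846 mL = 0.846 L.
sodium chloride: 44.5 mmol/L × 58.4 g/mol × 0.846 L ÷ 1000 = 2.199 g
L-arginine hydrochloride: 3.26 mmol/L × 210.7 mg/mmol × 0.846 L = 581.102 mg
riboflavin: 14.2 µmol/L × 376.36 g/mol × 0.846 L ÷ 1000 = 4.521 mg
sodium thiosulfate: 2.2 g/L × 0.846 L = 1.861 g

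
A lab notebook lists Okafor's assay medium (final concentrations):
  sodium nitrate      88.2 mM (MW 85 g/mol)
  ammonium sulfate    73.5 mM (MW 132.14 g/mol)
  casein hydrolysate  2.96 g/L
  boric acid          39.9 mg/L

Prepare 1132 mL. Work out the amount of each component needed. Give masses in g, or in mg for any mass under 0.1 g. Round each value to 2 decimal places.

Scale factor relative to 1 L: 1.132.
sodium nitrate: 88.2 mmol/L × 85 g/mol × 1.132 L ÷ 1000 = 8.49 g
ammonium sulfate: 73.5 mmol/L × 132.14 g/mol × 1.132 L ÷ 1000 = 10.99 g
casein hydrolysate: 2.96 g/L × 1.132 L = 3.35 g
boric acid: 39.9 mg/L × 1.132 L = 45.17 mg

sodium nitrate 8.49 g; ammonium sulfate 10.99 g; casein hydrolysate 3.35 g; boric acid 45.17 mg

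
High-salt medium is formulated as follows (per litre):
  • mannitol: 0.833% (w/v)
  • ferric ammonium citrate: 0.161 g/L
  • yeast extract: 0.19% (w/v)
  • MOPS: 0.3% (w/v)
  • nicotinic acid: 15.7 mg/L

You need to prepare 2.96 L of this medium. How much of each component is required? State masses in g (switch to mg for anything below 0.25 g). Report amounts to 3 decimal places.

mannitol 24.657 g; ferric ammonium citrate 0.477 g; yeast extract 5.624 g; MOPS 8.880 g; nicotinic acid 46.472 mg

Scale factor relative to 1 L: 2.96.
mannitol: 0.833% w/v = 8.33 g/L → 8.33 × 2.96 L = 24.657 g
ferric ammonium citrate: 0.161 g/L × 2.96 L = 0.477 g
yeast extract: 0.19 g per 100 mL × 2960 mL ÷ 100 = 5.624 g
MOPS: 0.3 g per 100 mL × 2960 mL ÷ 100 = 8.880 g
nicotinic acid: 15.7 mg/L × 2.96 L = 46.472 mg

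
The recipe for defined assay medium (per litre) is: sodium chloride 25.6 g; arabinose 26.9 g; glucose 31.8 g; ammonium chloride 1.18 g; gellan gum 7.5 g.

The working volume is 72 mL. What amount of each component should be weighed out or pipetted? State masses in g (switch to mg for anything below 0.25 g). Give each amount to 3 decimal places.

Ratio of target to recipe volume: 72 / 1000 = 0.072.
sodium chloride: 25.6 g × (72 mL / 1000 mL) = 1.843 g
arabinose: 26.9 g × (72 mL / 1000 mL) = 1.937 g
glucose: 31.8 g × (72 mL / 1000 mL) = 2.290 g
ammonium chloride: 1.18 g × (72 mL / 1000 mL) = 0.08496 g = 84.960 mg
gellan gum: 7.5 g × (72 mL / 1000 mL) = 0.540 g

sodium chloride 1.843 g; arabinose 1.937 g; glucose 2.290 g; ammonium chloride 84.960 mg; gellan gum 0.540 g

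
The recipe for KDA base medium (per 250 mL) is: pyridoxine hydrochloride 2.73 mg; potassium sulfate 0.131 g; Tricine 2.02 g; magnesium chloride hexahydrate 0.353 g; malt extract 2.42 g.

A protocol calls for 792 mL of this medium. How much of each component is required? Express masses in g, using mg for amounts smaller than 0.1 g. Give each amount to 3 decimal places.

Ratio of target to recipe volume: 792 / 250 = 3.168.
pyridoxine hydrochloride: 2.73 mg × (792 mL / 250 mL) = 8.649 mg
potassium sulfate: 0.131 g × (792 mL / 250 mL) = 0.415 g
Tricine: 2.02 g × (792 mL / 250 mL) = 6.399 g
magnesium chloride hexahydrate: 0.353 g × (792 mL / 250 mL) = 1.118 g
malt extract: 2.42 g × (792 mL / 250 mL) = 7.667 g

pyridoxine hydrochloride 8.649 mg; potassium sulfate 0.415 g; Tricine 6.399 g; magnesium chloride hexahydrate 1.118 g; malt extract 7.667 g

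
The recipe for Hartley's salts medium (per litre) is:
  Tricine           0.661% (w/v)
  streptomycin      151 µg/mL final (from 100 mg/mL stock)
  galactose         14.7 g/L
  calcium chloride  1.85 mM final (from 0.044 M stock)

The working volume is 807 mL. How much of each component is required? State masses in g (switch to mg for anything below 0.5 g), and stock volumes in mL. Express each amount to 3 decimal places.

Tricine 5.334 g; streptomycin 1.219 mL; galactose 11.863 g; calcium chloride 33.931 mL

Working volume: 807 mL = 0.807 L.
Tricine: 0.661% w/v = 6.61 g/L → 6.61 × 0.807 L = 5.334 g
streptomycin: C1V1 = C2V2 → 151 µg/mL × 807 mL ÷ 100000 µg/mL = 1.219 mL
galactose: 14.7 g/L × 0.807 L = 11.863 g
calcium chloride: C1V1 = C2V2 → 1.85 mM × 807 mL ÷ 44 mM = 33.931 mL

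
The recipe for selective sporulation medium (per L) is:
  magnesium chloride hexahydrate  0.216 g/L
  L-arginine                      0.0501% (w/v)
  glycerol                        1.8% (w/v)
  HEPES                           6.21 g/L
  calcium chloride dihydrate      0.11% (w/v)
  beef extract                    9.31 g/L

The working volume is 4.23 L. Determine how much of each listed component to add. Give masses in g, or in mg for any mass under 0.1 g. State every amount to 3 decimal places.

Working volume: 4.23 L.
magnesium chloride hexahydrate: 0.216 g/L × 4.23 L = 0.914 g
L-arginine: 0.0501 g per 100 mL × 4230 mL ÷ 100 = 2.119 g
glycerol: 1.8 g per 100 mL × 4230 mL ÷ 100 = 76.140 g
HEPES: 6.21 g/L × 4.23 L = 26.268 g
calcium chloride dihydrate: 0.11 g per 100 mL × 4230 mL ÷ 100 = 4.653 g
beef extract: 9.31 g/L × 4.23 L = 39.381 g

magnesium chloride hexahydrate 0.914 g; L-arginine 2.119 g; glycerol 76.140 g; HEPES 26.268 g; calcium chloride dihydrate 4.653 g; beef extract 39.381 g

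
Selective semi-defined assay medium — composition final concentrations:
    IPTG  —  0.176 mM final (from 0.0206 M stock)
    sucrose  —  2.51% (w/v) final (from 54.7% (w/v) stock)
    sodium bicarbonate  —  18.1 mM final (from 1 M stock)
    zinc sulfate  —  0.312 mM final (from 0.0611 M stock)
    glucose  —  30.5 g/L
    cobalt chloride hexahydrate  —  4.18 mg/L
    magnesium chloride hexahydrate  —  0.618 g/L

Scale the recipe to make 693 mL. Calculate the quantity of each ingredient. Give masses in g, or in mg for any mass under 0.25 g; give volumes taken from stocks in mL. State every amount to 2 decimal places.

Working volume: 693 mL = 0.693 L.
IPTG: dilute stock: 0.176 mM × 693 mL ÷ 20.6 mM = 5.92 mL
sucrose: C1V1 = C2V2 → 2.51% ÷ 54.7% × 693 mL = 31.80 mL
sodium bicarbonate: V = C2·V2/C1 = 18.1 mM × 693 mL ÷ 1000 mM = 12.54 mL
zinc sulfate: C1V1 = C2V2 → 0.312 mM × 693 mL ÷ 61.1 mM = 3.54 mL
glucose: 30.5 g/L × 0.693 L = 21.14 g
cobalt chloride hexahydrate: 4.18 mg/L × 0.693 L = 2.90 mg
magnesium chloride hexahydrate: 0.618 g/L × 0.693 L = 0.43 g

IPTG 5.92 mL; sucrose 31.80 mL; sodium bicarbonate 12.54 mL; zinc sulfate 3.54 mL; glucose 21.14 g; cobalt chloride hexahydrate 2.90 mg; magnesium chloride hexahydrate 0.43 g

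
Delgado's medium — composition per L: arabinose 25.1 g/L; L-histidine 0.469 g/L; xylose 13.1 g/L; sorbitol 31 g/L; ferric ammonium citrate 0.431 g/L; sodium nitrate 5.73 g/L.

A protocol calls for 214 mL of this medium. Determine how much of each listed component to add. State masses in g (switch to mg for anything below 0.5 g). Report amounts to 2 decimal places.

Scale factor relative to 1 L: 0.214.
arabinose: 25.1 g/L × 0.214 L = 5.37 g
L-histidine: 0.469 g/L × 0.214 L = 0.100366 g = 100.37 mg
xylose: 13.1 g/L × 0.214 L = 2.80 g
sorbitol: 31 g/L × 0.214 L = 6.63 g
ferric ammonium citrate: 0.431 g/L × 0.214 L = 0.092234 g = 92.23 mg
sodium nitrate: 5.73 g/L × 0.214 L = 1.23 g

arabinose 5.37 g; L-histidine 100.37 mg; xylose 2.80 g; sorbitol 6.63 g; ferric ammonium citrate 92.23 mg; sodium nitrate 1.23 g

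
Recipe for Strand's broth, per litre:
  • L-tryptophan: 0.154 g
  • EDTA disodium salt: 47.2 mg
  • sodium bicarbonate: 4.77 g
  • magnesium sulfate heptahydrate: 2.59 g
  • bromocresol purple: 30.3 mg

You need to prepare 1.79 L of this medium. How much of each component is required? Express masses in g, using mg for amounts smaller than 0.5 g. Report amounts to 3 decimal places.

Scale factor = 1790 mL / 1000 mL = 1.79.
L-tryptophan: 0.154 g × (1790 mL / 1000 mL) = 0.27566 g = 275.660 mg
EDTA disodium salt: 47.2 mg × (1790 mL / 1000 mL) = 84.488 mg
sodium bicarbonate: 4.77 g × (1790 mL / 1000 mL) = 8.538 g
magnesium sulfate heptahydrate: 2.59 g × (1790 mL / 1000 mL) = 4.636 g
bromocresol purple: 30.3 mg × (1790 mL / 1000 mL) = 54.237 mg

L-tryptophan 275.660 mg; EDTA disodium salt 84.488 mg; sodium bicarbonate 8.538 g; magnesium sulfate heptahydrate 4.636 g; bromocresol purple 54.237 mg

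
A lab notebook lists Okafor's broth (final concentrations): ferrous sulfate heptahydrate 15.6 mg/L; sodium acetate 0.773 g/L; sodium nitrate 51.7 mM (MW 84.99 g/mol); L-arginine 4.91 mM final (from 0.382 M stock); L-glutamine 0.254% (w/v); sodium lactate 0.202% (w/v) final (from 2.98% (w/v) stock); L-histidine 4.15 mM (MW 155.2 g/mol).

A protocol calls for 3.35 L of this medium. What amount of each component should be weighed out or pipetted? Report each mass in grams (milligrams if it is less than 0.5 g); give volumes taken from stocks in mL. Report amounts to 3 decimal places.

Scale factor relative to 1 L: 3.35.
ferrous sulfate heptahydrate: 15.6 mg/L × 3.35 L = 52.260 mg
sodium acetate: 0.773 g/L × 3.35 L = 2.590 g
sodium nitrate: 51.7 mmol/L × 84.99 g/mol × 3.35 L ÷ 1000 = 14.720 g
L-arginine: V = C2·V2/C1 = 4.91 mM × 3350 mL ÷ 382 mM = 43.059 mL
L-glutamine: 0.254% w/v = 2.54 g/L → 2.54 × 3.35 L = 8.509 g
sodium lactate: dilute stock: 0.202% ÷ 2.98% × 3350 mL = 227.081 mL
L-histidine: 4.15 mmol/L × 155.2 g/mol × 3.35 L ÷ 1000 = 2.158 g

ferrous sulfate heptahydrate 52.260 mg; sodium acetate 2.590 g; sodium nitrate 14.720 g; L-arginine 43.059 mL; L-glutamine 8.509 g; sodium lactate 227.081 mL; L-histidine 2.158 g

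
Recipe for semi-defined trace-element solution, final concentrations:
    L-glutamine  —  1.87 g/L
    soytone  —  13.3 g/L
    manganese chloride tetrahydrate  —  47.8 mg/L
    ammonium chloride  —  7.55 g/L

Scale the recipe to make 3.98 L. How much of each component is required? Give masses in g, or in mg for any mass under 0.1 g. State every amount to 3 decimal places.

L-glutamine 7.443 g; soytone 52.934 g; manganese chloride tetrahydrate 0.190 g; ammonium chloride 30.049 g

Scale factor relative to 1 L: 3.98.
L-glutamine: 1.87 g/L × 3.98 L = 7.443 g
soytone: 13.3 g/L × 3.98 L = 52.934 g
manganese chloride tetrahydrate: 47.8 mg/L × 3.98 L = 190.244 mg = 0.190 g
ammonium chloride: 7.55 g/L × 3.98 L = 30.049 g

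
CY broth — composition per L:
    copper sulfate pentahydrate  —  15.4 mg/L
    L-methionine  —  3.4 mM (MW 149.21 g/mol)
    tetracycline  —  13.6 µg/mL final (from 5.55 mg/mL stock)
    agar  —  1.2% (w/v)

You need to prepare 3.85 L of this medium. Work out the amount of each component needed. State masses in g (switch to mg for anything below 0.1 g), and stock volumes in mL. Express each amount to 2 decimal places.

Scale factor relative to 1 L: 3.85.
copper sulfate pentahydrate: 15.4 mg/L × 3.85 L = 59.29 mg
L-methionine: 3.4 mmol/L × 149.21 g/mol × 3.85 L ÷ 1000 = 1.95 g
tetracycline: C1V1 = C2V2 → 13.6 µg/mL × 3850 mL ÷ 5550 µg/mL = 9.43 mL
agar: 1.2% w/v = 12 g/L → 12 × 3.85 L = 46.20 g

copper sulfate pentahydrate 59.29 mg; L-methionine 1.95 g; tetracycline 9.43 mL; agar 46.20 g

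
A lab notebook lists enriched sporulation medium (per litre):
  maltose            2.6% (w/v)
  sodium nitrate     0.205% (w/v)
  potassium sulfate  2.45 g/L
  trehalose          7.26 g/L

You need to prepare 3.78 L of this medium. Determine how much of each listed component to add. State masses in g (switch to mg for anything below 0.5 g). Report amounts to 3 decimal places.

maltose 98.280 g; sodium nitrate 7.749 g; potassium sulfate 9.261 g; trehalose 27.443 g

Scale factor relative to 1 L: 3.78.
maltose: 2.6% w/v = 26 g/L → 26 × 3.78 L = 98.280 g
sodium nitrate: 0.205% w/v = 2.05 g/L → 2.05 × 3.78 L = 7.749 g
potassium sulfate: 2.45 g/L × 3.78 L = 9.261 g
trehalose: 7.26 g/L × 3.78 L = 27.443 g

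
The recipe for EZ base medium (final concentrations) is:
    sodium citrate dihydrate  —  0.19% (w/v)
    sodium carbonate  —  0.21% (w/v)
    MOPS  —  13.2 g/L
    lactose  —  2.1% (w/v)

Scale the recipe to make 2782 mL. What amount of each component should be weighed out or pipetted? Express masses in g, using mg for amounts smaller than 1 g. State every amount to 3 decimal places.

sodium citrate dihydrate 5.286 g; sodium carbonate 5.842 g; MOPS 36.722 g; lactose 58.422 g

Target volume = 2782 mL = 2.782 L.
sodium citrate dihydrate: 0.19% w/v = 1.9 g/L → 1.9 × 2.782 L = 5.286 g
sodium carbonate: 0.21 g per 100 mL × 2782 mL ÷ 100 = 5.842 g
MOPS: 13.2 g/L × 2.782 L = 36.722 g
lactose: 2.1% w/v = 21 g/L → 21 × 2.782 L = 58.422 g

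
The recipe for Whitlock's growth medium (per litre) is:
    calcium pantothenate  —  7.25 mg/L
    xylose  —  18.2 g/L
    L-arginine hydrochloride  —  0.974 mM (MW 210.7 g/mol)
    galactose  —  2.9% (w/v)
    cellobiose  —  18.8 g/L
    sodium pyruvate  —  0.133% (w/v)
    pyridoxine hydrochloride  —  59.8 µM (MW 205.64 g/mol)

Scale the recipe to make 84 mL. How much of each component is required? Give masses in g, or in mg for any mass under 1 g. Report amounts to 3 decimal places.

calcium pantothenate 0.609 mg; xylose 1.529 g; L-arginine hydrochloride 17.239 mg; galactose 2.436 g; cellobiose 1.579 g; sodium pyruvate 111.720 mg; pyridoxine hydrochloride 1.033 mg

Working volume: 84 mL = 0.084 L.
calcium pantothenate: 7.25 mg/L × 0.084 L = 0.609 mg
xylose: 18.2 g/L × 0.084 L = 1.529 g
L-arginine hydrochloride: 0.974 mmol/L × 210.7 mg/mmol × 0.084 L = 17.239 mg
galactose: 2.9% w/v = 29 g/L → 29 × 0.084 L = 2.436 g
cellobiose: 18.8 g/L × 0.084 L = 1.579 g
sodium pyruvate: 0.133 g per 100 mL × 84 mL ÷ 100 = 0.11172 g = 111.720 mg
pyridoxine hydrochloride: 59.8 µmol/L × 205.64 g/mol × 0.084 L ÷ 1000 = 1.033 mg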